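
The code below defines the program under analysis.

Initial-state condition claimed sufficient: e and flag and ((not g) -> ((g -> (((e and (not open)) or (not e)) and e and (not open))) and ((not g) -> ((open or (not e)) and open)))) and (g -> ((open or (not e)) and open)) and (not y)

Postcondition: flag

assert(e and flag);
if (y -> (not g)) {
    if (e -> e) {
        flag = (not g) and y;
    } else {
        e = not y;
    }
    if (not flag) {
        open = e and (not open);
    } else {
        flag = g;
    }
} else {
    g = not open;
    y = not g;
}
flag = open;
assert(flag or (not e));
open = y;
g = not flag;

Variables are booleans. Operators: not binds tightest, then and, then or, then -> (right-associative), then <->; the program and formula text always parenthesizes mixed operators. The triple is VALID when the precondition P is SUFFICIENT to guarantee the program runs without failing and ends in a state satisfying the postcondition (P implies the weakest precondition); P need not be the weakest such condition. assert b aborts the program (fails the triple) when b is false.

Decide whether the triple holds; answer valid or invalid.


Working backward. After the program, flag must hold.
Before g := not flag: flag
Before open := y: flag
Before assert flag or (not e): (flag or (not e)) and flag
Before flag := open: (open or (not e)) and open
Then branch requires ((not ((not g) and y)) -> (((e and (not open)) or (not e)) and e and (not open))) and (((not g) and y) -> ((open or (not e)) and open)); else branch requires (open or (not e)) and open.
Before the if: ((y -> (not g)) -> (((not ((not g) and y)) -> (((e and (not open)) or (not e)) and e and (not open))) and (((not g) and y) -> ((open or (not e)) and open)))) and ((not (y -> (not g))) -> ((open or (not e)) and open))
Before assert e and flag: e and flag and ((y -> (not g)) -> (((not ((not g) and y)) -> (((e and (not open)) or (not e)) and e and (not open))) and (((not g) and y) -> ((open or (not e)) and open)))) and ((not (y -> (not g))) -> ((open or (not e)) and open))
The weakest precondition is e and flag and ((y -> (not g)) -> (((not ((not g) and y)) -> (((e and (not open)) or (not e)) and e and (not open))) and (((not g) and y) -> ((open or (not e)) and open)))) and ((not (y -> (not g))) -> ((open or (not e)) and open)).
Check whether e and flag and ((not g) -> ((g -> (((e and (not open)) or (not e)) and e and (not open))) and ((not g) -> ((open or (not e)) and open)))) and (g -> ((open or (not e)) and open)) and (not y) implies it.
Countermodel: at the initial state e = true, flag = true, g = false, open = true, y = false, the precondition holds but the weakest precondition fails.
Answer: invalid


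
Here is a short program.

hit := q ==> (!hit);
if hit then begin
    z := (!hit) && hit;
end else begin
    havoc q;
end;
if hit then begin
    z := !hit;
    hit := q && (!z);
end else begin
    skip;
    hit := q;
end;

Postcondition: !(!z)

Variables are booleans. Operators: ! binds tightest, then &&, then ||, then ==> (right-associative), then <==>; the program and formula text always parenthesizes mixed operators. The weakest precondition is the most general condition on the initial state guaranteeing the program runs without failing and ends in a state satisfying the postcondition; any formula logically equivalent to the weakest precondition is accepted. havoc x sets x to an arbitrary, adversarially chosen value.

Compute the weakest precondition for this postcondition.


Working backward. After the program, the postcondition !(!z) must hold; in canonical form it is z.
Then branch requires !hit; else branch requires z.
Before the if: (hit ==> (!hit)) && ((!hit) ==> z)
Then branch requires (hit ==> (!hit)) && hit; else branch requires (hit ==> (!hit)) && ((!hit) ==> z).
Before the if: (hit ==> ((hit ==> (!hit)) && hit)) && ((!hit) ==> ((hit ==> (!hit)) && ((!hit) ==> z)))
Before hit := q ==> (!hit): ((q ==> (!hit)) ==> (((q ==> (!hit)) ==> (!(q ==> (!hit)))) && (q ==> (!hit)))) && ((!(q ==> (!hit))) ==> (((q ==> (!hit)) ==> (!(q ==> (!hit)))) && ((!(q ==> (!hit))) ==> z)))
Answer: WP = ((q ==> (!hit)) ==> (((q ==> (!hit)) ==> (!(q ==> (!hit)))) && (q ==> (!hit)))) && ((!(q ==> (!hit))) ==> (((q ==> (!hit)) ==> (!(q ==> (!hit)))) && ((!(q ==> (!hit))) ==> z)))


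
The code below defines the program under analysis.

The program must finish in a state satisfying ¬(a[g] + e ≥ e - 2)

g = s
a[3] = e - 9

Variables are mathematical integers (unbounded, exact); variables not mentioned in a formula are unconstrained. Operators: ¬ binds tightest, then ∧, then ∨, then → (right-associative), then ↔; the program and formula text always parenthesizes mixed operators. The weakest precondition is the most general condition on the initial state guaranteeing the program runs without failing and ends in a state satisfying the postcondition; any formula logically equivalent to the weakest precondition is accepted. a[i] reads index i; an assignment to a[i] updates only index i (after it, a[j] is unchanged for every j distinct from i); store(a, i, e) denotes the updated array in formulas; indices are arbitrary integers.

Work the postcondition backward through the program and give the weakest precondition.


Working backward. After the program, the postcondition ¬(a[g] + e ≥ e - 2) must hold; in canonical form it is ¬(a[g] ≥ -2).
Before a[3] := e - 9: ¬(store(a, 3, e - 9)[g] ≥ -2)
Before g := s: ¬(store(a, 3, e - 9)[s] ≥ -2)
Answer: WP = ¬(store(a, 3, e - 9)[s] ≥ -2)


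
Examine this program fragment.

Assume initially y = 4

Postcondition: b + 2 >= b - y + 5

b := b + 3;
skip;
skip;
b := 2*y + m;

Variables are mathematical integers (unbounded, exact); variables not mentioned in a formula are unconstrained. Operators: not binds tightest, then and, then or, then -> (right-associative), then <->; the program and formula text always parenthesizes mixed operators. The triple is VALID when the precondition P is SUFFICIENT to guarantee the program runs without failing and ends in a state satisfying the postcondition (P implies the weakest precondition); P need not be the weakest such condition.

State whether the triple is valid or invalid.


Working backward. After the program, the postcondition b + 2 >= b - y + 5 must hold; in canonical form it is y >= 3.
Before b := 2*y + m: y >= 3
Before skip: y >= 3
Before skip: y >= 3
Before b := b + 3: y >= 3
The weakest precondition is y >= 3.
Check whether y = 4 implies it.
Every state satisfying the precondition satisfies the weakest precondition: the implication holds.
Answer: valid


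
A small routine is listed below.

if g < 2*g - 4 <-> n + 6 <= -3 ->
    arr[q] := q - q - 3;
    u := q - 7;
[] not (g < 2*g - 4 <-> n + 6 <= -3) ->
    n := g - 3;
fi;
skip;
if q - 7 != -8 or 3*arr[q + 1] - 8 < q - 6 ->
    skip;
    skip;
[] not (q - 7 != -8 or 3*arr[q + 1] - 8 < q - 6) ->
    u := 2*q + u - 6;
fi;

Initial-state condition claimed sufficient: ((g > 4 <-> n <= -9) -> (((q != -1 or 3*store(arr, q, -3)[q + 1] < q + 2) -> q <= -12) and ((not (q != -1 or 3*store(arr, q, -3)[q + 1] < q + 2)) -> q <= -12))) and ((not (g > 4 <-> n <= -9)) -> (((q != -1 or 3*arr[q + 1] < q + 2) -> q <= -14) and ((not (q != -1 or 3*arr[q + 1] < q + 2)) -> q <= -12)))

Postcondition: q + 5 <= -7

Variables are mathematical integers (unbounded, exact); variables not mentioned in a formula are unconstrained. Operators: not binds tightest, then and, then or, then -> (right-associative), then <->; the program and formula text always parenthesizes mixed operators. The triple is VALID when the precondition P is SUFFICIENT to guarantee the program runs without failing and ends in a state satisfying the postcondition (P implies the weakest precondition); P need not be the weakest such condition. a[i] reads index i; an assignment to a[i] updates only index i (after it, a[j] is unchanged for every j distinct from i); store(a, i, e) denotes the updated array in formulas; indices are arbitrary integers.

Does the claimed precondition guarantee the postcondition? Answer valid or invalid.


Working backward. After the program, the postcondition q + 5 <= -7 must hold; in canonical form it is q <= -12.
Then branch requires q <= -12; else branch requires q <= -12.
Before the if: ((q != -1 or 3*arr[q + 1] < q + 2) -> q <= -12) and ((not (q != -1 or 3*arr[q + 1] < q + 2)) -> q <= -12)
Before skip: ((q != -1 or 3*arr[q + 1] < q + 2) -> q <= -12) and ((not (q != -1 or 3*arr[q + 1] < q + 2)) -> q <= -12)
Then branch requires ((q != -1 or 3*store(arr, q, -3)[q + 1] < q + 2) -> q <= -12) and ((not (q != -1 or 3*store(arr, q, -3)[q + 1] < q + 2)) -> q <= -12); else branch requires ((q != -1 or 3*arr[q + 1] < q + 2) -> q <= -12) and ((not (q != -1 or 3*arr[q + 1] < q + 2)) -> q <= -12).
Before the if: ((g > 4 <-> n <= -9) -> (((q != -1 or 3*store(arr, q, -3)[q + 1] < q + 2) -> q <= -12) and ((not (q != -1 or 3*store(arr, q, -3)[q + 1] < q + 2)) -> q <= -12))) and ((not (g > 4 <-> n <= -9)) -> (((q != -1 or 3*arr[q + 1] < q + 2) -> q <= -12) and ((not (q != -1 or 3*arr[q + 1] < q + 2)) -> q <= -12)))
The weakest precondition is ((g > 4 <-> n <= -9) -> (((q != -1 or 3*store(arr, q, -3)[q + 1] < q + 2) -> q <= -12) and ((not (q != -1 or 3*store(arr, q, -3)[q + 1] < q + 2)) -> q <= -12))) and ((not (g > 4 <-> n <= -9)) -> (((q != -1 or 3*arr[q + 1] < q + 2) -> q <= -12) and ((not (q != -1 or 3*arr[q + 1] < q + 2)) -> q <= -12))).
Check whether ((g > 4 <-> n <= -9) -> (((q != -1 or 3*store(arr, q, -3)[q + 1] < q + 2) -> q <= -12) and ((not (q != -1 or 3*store(arr, q, -3)[q + 1] < q + 2)) -> q <= -12))) and ((not (g > 4 <-> n <= -9)) -> (((q != -1 or 3*arr[q + 1] < q + 2) -> q <= -14) and ((not (q != -1 or 3*arr[q + 1] < q + 2)) -> q <= -12))) implies it.
Every state satisfying the precondition satisfies the weakest precondition: the implication holds.
Answer: valid


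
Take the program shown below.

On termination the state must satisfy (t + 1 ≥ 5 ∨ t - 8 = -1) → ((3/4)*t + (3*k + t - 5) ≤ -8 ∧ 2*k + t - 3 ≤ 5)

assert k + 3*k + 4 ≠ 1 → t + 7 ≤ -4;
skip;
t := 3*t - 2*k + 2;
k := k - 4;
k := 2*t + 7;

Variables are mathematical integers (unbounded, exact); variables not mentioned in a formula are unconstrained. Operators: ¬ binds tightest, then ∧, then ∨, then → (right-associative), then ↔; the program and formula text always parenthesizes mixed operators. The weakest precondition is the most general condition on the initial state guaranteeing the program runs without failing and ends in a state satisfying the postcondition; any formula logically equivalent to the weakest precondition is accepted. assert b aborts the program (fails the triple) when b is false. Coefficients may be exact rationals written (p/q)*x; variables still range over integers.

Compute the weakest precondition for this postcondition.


Working backward. After the program, the postcondition (t + 1 ≥ 5 ∨ t - 8 = -1) → ((3/4)*t + (3*k + t - 5) ≤ -8 ∧ 2*k + t - 3 ≤ 5) must hold; in canonical form it is (t ≥ 4 ∨ t = 7) → (3*k + (7/4)*t ≤ -3 ∧ 2*k + t ≤ 8).
Before k := 2*t + 7: (t ≥ 4 ∨ t = 7) → ((31/4)*t ≤ -24 ∧ 5*t ≤ -6)
Before k := k - 4: (t ≥ 4 ∨ t = 7) → ((31/4)*t ≤ -24 ∧ 5*t ≤ -6)
Before t := 3*t - 2*k + 2: (3*t ≥ 2*k + 2 ∨ 3*t = 2*k + 5) → ((93/4)*t ≤ (31/2)*k - 79/2 ∧ 15*t ≤ 10*k - 16)
Before skip: (3*t ≥ 2*k + 2 ∨ 3*t = 2*k + 5) → ((93/4)*t ≤ (31/2)*k - 79/2 ∧ 15*t ≤ 10*k - 16)
Before assert k + 3*k + 4 ≠ 1 → t + 7 ≤ -4: (4*k ≠ -3 → t ≤ -11) ∧ ((3*t ≥ 2*k + 2 ∨ 3*t = 2*k + 5) → ((93/4)*t ≤ (31/2)*k - 79/2 ∧ 15*t ≤ 10*k - 16))
Answer: WP = (4*k ≠ -3 → t ≤ -11) ∧ ((3*t ≥ 2*k + 2 ∨ 3*t = 2*k + 5) → ((93/4)*t ≤ (31/2)*k - 79/2 ∧ 15*t ≤ 10*k - 16))


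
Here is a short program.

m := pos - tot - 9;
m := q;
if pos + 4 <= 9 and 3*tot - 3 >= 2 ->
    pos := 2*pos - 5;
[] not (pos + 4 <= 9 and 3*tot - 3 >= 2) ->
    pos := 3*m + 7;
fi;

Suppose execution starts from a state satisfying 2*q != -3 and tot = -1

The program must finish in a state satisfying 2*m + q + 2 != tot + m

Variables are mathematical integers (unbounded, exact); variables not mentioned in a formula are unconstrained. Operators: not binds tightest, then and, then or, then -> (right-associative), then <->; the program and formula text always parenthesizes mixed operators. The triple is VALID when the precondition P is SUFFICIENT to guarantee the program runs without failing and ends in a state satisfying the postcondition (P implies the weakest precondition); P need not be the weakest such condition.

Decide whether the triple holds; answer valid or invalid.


Working backward. After the program, the postcondition 2*m + q + 2 != tot + m must hold; in canonical form it is m + q != tot - 2.
Then branch requires m + q != tot - 2; else branch requires m + q != tot - 2.
Before the if: ((pos <= 5 and 3*tot >= 5) -> m + q != tot - 2) and ((not (pos <= 5 and 3*tot >= 5)) -> m + q != tot - 2)
Before m := q: ((pos <= 5 and 3*tot >= 5) -> 2*q != tot - 2) and ((not (pos <= 5 and 3*tot >= 5)) -> 2*q != tot - 2)
Before m := pos - tot - 9: ((pos <= 5 and 3*tot >= 5) -> 2*q != tot - 2) and ((not (pos <= 5 and 3*tot >= 5)) -> 2*q != tot - 2)
The weakest precondition is ((pos <= 5 and 3*tot >= 5) -> 2*q != tot - 2) and ((not (pos <= 5 and 3*tot >= 5)) -> 2*q != tot - 2).
Check whether 2*q != -3 and tot = -1 implies it.
Every state satisfying the precondition satisfies the weakest precondition: the implication holds.
Answer: valid


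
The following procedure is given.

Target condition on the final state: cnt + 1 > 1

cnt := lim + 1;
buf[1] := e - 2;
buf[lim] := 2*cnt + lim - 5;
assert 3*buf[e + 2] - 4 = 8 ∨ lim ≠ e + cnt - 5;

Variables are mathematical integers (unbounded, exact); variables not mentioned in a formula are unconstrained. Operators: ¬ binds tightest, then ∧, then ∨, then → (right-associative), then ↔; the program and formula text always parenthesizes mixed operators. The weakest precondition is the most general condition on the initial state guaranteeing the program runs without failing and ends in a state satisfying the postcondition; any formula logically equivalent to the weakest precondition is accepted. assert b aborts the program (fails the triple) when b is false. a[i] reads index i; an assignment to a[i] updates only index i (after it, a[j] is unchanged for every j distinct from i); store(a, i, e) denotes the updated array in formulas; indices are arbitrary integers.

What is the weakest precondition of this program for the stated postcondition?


Working backward. After the program, the postcondition cnt + 1 > 1 must hold; in canonical form it is cnt > 0.
Before assert 3*buf[e + 2] - 4 = 8 ∨ lim ≠ e + cnt - 5: (3*buf[e + 2] = 12 ∨ lim ≠ cnt + e - 5) ∧ cnt > 0
Before buf[lim] := 2*cnt + lim - 5: (3*store(buf, lim, 2*cnt + lim - 5)[e + 2] = 12 ∨ lim ≠ cnt + e - 5) ∧ cnt > 0
Before buf[1] := e - 2: (3*store(store(buf, 1, e - 2), lim, 2*cnt + lim - 5)[e + 2] = 12 ∨ lim ≠ cnt + e - 5) ∧ cnt > 0
Before cnt := lim + 1: (3*store(store(buf, 1, e - 2), lim, 3*lim - 3)[e + 2] = 12 ∨ e ≠ 4) ∧ lim > -1
Answer: WP = (3*store(store(buf, 1, e - 2), lim, 3*lim - 3)[e + 2] = 12 ∨ e ≠ 4) ∧ lim > -1


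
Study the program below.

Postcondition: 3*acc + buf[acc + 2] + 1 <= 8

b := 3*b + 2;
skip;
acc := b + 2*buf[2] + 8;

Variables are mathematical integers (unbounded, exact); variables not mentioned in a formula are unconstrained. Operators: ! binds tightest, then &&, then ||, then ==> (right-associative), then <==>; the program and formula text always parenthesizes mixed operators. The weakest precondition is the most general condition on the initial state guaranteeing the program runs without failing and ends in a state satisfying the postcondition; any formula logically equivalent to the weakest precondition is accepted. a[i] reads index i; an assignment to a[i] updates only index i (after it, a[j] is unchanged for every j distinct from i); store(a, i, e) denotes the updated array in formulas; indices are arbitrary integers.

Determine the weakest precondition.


Working backward. After the program, the postcondition 3*acc + buf[acc + 2] + 1 <= 8 must hold; in canonical form it is buf[acc + 2] + 3*acc <= 7.
Before acc := b + 2*buf[2] + 8: buf[2*buf[2] + b + 10] + 6*buf[2] + 3*b <= -17
Before skip: buf[2*buf[2] + b + 10] + 6*buf[2] + 3*b <= -17
Before b := 3*b + 2: buf[2*buf[2] + 3*b + 12] + 6*buf[2] + 9*b <= -23
Answer: WP = buf[2*buf[2] + 3*b + 12] + 6*buf[2] + 9*b <= -23


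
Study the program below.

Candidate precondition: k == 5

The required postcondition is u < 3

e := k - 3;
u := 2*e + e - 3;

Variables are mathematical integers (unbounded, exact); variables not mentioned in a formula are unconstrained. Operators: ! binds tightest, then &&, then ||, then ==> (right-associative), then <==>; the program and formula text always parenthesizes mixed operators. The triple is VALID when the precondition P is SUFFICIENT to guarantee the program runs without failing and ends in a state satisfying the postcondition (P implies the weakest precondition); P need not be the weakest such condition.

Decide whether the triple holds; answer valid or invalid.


Working backward. After the program, u < 3 must hold.
Before u := 2*e + e - 3: 3*e < 6
Before e := k - 3: 3*k < 15
The weakest precondition is 3*k < 15.
Check whether k == 5 implies it.
Countermodel: at the initial state k = 5, the precondition holds but the weakest precondition fails.
Answer: invalid


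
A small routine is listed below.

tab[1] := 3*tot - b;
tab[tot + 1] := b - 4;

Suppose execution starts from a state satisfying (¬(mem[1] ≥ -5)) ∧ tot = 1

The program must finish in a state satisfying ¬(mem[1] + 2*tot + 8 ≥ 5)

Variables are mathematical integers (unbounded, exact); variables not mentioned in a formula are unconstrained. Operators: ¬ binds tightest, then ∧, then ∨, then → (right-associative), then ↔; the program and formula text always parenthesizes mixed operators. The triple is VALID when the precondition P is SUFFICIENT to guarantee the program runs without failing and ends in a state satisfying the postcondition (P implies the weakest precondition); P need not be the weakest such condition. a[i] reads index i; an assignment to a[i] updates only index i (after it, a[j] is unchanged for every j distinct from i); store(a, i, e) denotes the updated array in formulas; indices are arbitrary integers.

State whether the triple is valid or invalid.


Working backward. After the program, the postcondition ¬(mem[1] + 2*tot + 8 ≥ 5) must hold; in canonical form it is ¬(mem[1] + 2*tot ≥ -3).
Before tab[tot + 1] := b - 4: ¬(mem[1] + 2*tot ≥ -3)
Before tab[1] := 3*tot - b: ¬(mem[1] + 2*tot ≥ -3)
The weakest precondition is ¬(mem[1] + 2*tot ≥ -3).
Check whether (¬(mem[1] ≥ -5)) ∧ tot = 1 implies it.
Every state satisfying the precondition satisfies the weakest precondition: the implication holds.
Answer: valid


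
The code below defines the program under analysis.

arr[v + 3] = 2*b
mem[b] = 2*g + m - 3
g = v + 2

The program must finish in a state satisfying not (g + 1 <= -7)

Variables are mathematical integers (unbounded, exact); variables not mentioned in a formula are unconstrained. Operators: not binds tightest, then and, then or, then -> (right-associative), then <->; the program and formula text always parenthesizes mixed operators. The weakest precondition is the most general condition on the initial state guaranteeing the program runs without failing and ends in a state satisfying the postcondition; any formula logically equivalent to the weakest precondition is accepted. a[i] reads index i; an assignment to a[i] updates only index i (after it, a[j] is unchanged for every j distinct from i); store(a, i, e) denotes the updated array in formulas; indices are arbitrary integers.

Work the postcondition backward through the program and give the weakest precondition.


Working backward. After the program, the postcondition not (g + 1 <= -7) must hold; in canonical form it is not (g <= -8).
Before g := v + 2: not (v <= -10)
Before mem[b] := 2*g + m - 3: not (v <= -10)
Before arr[v + 3] := 2*b: not (v <= -10)
Answer: WP = not (v <= -10)


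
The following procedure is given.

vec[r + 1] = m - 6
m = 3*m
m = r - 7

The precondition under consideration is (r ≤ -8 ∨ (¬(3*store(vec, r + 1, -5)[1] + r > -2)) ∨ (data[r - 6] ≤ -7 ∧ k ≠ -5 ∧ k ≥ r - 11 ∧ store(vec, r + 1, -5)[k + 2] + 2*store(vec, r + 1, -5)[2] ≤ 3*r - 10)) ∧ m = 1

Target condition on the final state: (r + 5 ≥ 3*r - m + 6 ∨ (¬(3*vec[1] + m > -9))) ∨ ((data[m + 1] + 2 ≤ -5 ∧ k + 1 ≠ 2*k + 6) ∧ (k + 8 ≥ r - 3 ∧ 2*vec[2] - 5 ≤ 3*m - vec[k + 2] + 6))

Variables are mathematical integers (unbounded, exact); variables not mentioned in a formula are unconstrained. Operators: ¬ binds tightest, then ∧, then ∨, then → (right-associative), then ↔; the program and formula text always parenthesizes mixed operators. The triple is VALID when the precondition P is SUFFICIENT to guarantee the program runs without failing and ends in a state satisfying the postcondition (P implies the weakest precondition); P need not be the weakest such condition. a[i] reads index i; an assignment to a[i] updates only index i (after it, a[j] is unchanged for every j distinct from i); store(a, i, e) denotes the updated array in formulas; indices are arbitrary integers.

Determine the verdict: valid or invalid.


Working backward. After the program, the postcondition (r + 5 ≥ 3*r - m + 6 ∨ (¬(3*vec[1] + m > -9))) ∨ ((data[m + 1] + 2 ≤ -5 ∧ k + 1 ≠ 2*k + 6) ∧ (k + 8 ≥ r - 3 ∧ 2*vec[2] - 5 ≤ 3*m - vec[k + 2] + 6)) must hold; in canonical form it is m ≥ 2*r + 1 ∨ (¬(3*vec[1] + m > -9)) ∨ (data[m + 1] ≤ -7 ∧ k ≠ -5 ∧ k ≥ r - 11 ∧ vec[k + 2] + 2*vec[2] ≤ 3*m + 11).
Before m := r - 7: r ≤ -8 ∨ (¬(3*vec[1] + r > -2)) ∨ (data[r - 6] ≤ -7 ∧ k ≠ -5 ∧ k ≥ r - 11 ∧ vec[k + 2] + 2*vec[2] ≤ 3*r - 10)
Before m := 3*m: r ≤ -8 ∨ (¬(3*vec[1] + r > -2)) ∨ (data[r - 6] ≤ -7 ∧ k ≠ -5 ∧ k ≥ r - 11 ∧ vec[k + 2] + 2*vec[2] ≤ 3*r - 10)
Before vec[r + 1] := m - 6: r ≤ -8 ∨ (¬(3*store(vec, r + 1, m - 6)[1] + r > -2)) ∨ (data[r - 6] ≤ -7 ∧ k ≠ -5 ∧ k ≥ r - 11 ∧ store(vec, r + 1, m - 6)[k + 2] + 2*store(vec, r + 1, m - 6)[2] ≤ 3*r - 10)
The weakest precondition is r ≤ -8 ∨ (¬(3*store(vec, r + 1, m - 6)[1] + r > -2)) ∨ (data[r - 6] ≤ -7 ∧ k ≠ -5 ∧ k ≥ r - 11 ∧ store(vec, r + 1, m - 6)[k + 2] + 2*store(vec, r + 1, m - 6)[2] ≤ 3*r - 10).
Check whether (r ≤ -8 ∨ (¬(3*store(vec, r + 1, -5)[1] + r > -2)) ∨ (data[r - 6] ≤ -7 ∧ k ≠ -5 ∧ k ≥ r - 11 ∧ store(vec, r + 1, -5)[k + 2] + 2*store(vec, r + 1, -5)[2] ≤ 3*r - 10)) ∧ m = 1 implies it.
Every state satisfying the precondition satisfies the weakest precondition: the implication holds.
Answer: valid


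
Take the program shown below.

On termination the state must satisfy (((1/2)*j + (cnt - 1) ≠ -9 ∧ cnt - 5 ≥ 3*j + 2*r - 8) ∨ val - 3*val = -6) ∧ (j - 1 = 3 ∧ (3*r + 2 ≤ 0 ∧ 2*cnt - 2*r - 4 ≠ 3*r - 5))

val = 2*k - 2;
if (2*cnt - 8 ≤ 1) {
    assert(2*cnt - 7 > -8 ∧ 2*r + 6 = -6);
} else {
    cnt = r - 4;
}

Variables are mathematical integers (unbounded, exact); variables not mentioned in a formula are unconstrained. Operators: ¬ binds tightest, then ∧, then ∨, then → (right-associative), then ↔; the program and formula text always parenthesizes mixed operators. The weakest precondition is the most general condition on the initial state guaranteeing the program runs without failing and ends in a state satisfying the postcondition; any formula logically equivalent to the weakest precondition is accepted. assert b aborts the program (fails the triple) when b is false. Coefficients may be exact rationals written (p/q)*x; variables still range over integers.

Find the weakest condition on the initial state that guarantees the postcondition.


Working backward. After the program, the postcondition (((1/2)*j + (cnt - 1) ≠ -9 ∧ cnt - 5 ≥ 3*j + 2*r - 8) ∨ val - 3*val = -6) ∧ (j - 1 = 3 ∧ (3*r + 2 ≤ 0 ∧ 2*cnt - 2*r - 4 ≠ 3*r - 5)) must hold; in canonical form it is ((cnt + (1/2)*j ≠ -8 ∧ cnt ≥ 3*j + 2*r - 3) ∨ 2*val = 6) ∧ j = 4 ∧ 3*r ≤ -2 ∧ 2*cnt ≠ 5*r - 1.
Then branch requires 2*cnt > -1 ∧ 2*r = -12 ∧ ((cnt + (1/2)*j ≠ -8 ∧ cnt ≥ 3*j + 2*r - 3) ∨ 2*val = 6) ∧ j = 4 ∧ 3*r ≤ -2 ∧ 2*cnt ≠ 5*r - 1; else branch requires (((1/2)*j + r ≠ -4 ∧ 3*j + r ≤ -1) ∨ 2*val = 6) ∧ j = 4 ∧ 3*r ≤ -2 ∧ 3*r ≠ -7.
Before the if: (2*cnt ≤ 9 → (2*cnt > -1 ∧ 2*r = -12 ∧ ((cnt + (1/2)*j ≠ -8 ∧ cnt ≥ 3*j + 2*r - 3) ∨ 2*val = 6) ∧ j = 4 ∧ 3*r ≤ -2 ∧ 2*cnt ≠ 5*r - 1)) ∧ ((¬(2*cnt ≤ 9)) → ((((1/2)*j + r ≠ -4 ∧ 3*j + r ≤ -1) ∨ 2*val = 6) ∧ j = 4 ∧ 3*r ≤ -2 ∧ 3*r ≠ -7))
Before val := 2*k - 2: (2*cnt ≤ 9 → (2*cnt > -1 ∧ 2*r = -12 ∧ ((cnt + (1/2)*j ≠ -8 ∧ cnt ≥ 3*j + 2*r - 3) ∨ 4*k = 10) ∧ j = 4 ∧ 3*r ≤ -2 ∧ 2*cnt ≠ 5*r - 1)) ∧ ((¬(2*cnt ≤ 9)) → ((((1/2)*j + r ≠ -4 ∧ 3*j + r ≤ -1) ∨ 4*k = 10) ∧ j = 4 ∧ 3*r ≤ -2 ∧ 3*r ≠ -7))
Answer: WP = (2*cnt ≤ 9 → (2*cnt > -1 ∧ 2*r = -12 ∧ ((cnt + (1/2)*j ≠ -8 ∧ cnt ≥ 3*j + 2*r - 3) ∨ 4*k = 10) ∧ j = 4 ∧ 3*r ≤ -2 ∧ 2*cnt ≠ 5*r - 1)) ∧ ((¬(2*cnt ≤ 9)) → ((((1/2)*j + r ≠ -4 ∧ 3*j + r ≤ -1) ∨ 4*k = 10) ∧ j = 4 ∧ 3*r ≤ -2 ∧ 3*r ≠ -7))


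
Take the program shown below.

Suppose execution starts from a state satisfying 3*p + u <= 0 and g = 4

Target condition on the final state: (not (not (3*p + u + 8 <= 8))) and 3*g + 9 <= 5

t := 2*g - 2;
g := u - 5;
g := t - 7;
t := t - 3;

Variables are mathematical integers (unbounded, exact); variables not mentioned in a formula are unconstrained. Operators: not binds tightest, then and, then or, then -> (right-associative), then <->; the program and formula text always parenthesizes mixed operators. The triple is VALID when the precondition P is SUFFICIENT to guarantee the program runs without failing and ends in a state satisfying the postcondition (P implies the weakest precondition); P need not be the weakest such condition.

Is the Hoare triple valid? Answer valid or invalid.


Working backward. After the program, the postcondition (not (not (3*p + u + 8 <= 8))) and 3*g + 9 <= 5 must hold; in canonical form it is 3*p + u <= 0 and 3*g <= -4.
Before t := t - 3: 3*p + u <= 0 and 3*g <= -4
Before g := t - 7: 3*p + u <= 0 and 3*t <= 17
Before g := u - 5: 3*p + u <= 0 and 3*t <= 17
Before t := 2*g - 2: 3*p + u <= 0 and 6*g <= 23
The weakest precondition is 3*p + u <= 0 and 6*g <= 23.
Check whether 3*p + u <= 0 and g = 4 implies it.
Countermodel: at the initial state g = 4, p = 0, u = 0, the precondition holds but the weakest precondition fails.
Answer: invalid


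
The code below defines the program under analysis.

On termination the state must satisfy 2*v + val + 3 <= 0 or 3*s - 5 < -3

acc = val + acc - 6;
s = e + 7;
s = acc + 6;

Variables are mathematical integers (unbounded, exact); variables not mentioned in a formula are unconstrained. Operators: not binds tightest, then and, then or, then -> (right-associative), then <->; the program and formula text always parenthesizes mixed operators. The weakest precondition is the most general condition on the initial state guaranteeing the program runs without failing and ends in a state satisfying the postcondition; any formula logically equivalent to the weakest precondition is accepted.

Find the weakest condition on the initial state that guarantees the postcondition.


Working backward. After the program, the postcondition 2*v + val + 3 <= 0 or 3*s - 5 < -3 must hold; in canonical form it is 2*v + val <= -3 or 3*s < 2.
Before s := acc + 6: 2*v + val <= -3 or 3*acc < -16
Before s := e + 7: 2*v + val <= -3 or 3*acc < -16
Before acc := val + acc - 6: 2*v + val <= -3 or 3*acc + 3*val < 2
Answer: WP = 2*v + val <= -3 or 3*acc + 3*val < 2


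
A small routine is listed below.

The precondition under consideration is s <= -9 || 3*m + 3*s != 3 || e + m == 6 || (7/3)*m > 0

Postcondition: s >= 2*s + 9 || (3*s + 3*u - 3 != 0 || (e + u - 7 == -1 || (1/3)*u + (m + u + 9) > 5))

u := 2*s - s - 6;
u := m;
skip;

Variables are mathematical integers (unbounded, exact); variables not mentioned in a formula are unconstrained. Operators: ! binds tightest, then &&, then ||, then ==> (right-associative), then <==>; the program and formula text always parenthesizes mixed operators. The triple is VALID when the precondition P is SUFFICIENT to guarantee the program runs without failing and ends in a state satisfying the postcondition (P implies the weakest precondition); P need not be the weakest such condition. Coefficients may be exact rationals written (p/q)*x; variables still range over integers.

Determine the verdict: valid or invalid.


Working backward. After the program, the postcondition s >= 2*s + 9 || (3*s + 3*u - 3 != 0 || (e + u - 7 == -1 || (1/3)*u + (m + u + 9) > 5)) must hold; in canonical form it is s <= -9 || 3*s + 3*u != 3 || e + u == 6 || m + (4/3)*u > -4.
Before skip: s <= -9 || 3*s + 3*u != 3 || e + u == 6 || m + (4/3)*u > -4
Before u := m: s <= -9 || 3*m + 3*s != 3 || e + m == 6 || (7/3)*m > -4
Before u := 2*s - s - 6: s <= -9 || 3*m + 3*s != 3 || e + m == 6 || (7/3)*m > -4
The weakest precondition is s <= -9 || 3*m + 3*s != 3 || e + m == 6 || (7/3)*m > -4.
Check whether s <= -9 || 3*m + 3*s != 3 || e + m == 6 || (7/3)*m > 0 implies it.
Every state satisfying the precondition satisfies the weakest precondition: the implication holds.
Answer: valid


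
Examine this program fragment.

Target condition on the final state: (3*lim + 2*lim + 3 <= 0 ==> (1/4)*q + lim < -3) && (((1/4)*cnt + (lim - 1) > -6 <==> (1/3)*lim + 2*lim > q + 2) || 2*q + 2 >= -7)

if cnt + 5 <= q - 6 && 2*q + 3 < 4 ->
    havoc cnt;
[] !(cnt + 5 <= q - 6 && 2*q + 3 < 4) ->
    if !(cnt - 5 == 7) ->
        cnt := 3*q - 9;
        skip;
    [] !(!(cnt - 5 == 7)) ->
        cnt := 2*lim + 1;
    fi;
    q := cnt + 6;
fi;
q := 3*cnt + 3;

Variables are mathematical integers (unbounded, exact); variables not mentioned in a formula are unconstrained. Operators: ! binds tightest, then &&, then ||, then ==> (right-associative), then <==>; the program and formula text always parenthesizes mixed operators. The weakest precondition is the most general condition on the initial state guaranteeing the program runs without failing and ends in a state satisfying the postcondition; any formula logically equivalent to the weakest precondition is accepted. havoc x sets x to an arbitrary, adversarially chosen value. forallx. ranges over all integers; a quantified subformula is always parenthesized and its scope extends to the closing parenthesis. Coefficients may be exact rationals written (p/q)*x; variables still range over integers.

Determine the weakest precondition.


Working backward. After the program, the postcondition (3*lim + 2*lim + 3 <= 0 ==> (1/4)*q + lim < -3) && (((1/4)*cnt + (lim - 1) > -6 <==> (1/3)*lim + 2*lim > q + 2) || 2*q + 2 >= -7) must hold; in canonical form it is (5*lim <= -3 ==> lim + (1/4)*q < -3) && (((1/4)*cnt + lim > -5 <==> (7/3)*lim > q + 2) || 2*q >= -9).
Before q := 3*cnt + 3: (5*lim <= -3 ==> (3/4)*cnt + lim < -15/4) && (((1/4)*cnt + lim > -5 <==> (7/3)*lim > 3*cnt + 5) || 6*cnt >= -15)
Then branch requires forall cnt_1. ((5*lim <= -3 ==> (3/4)*cnt_1 + lim < -15/4) && (((1/4)*cnt_1 + lim > -5 <==> (7/3)*lim > 3*cnt_1 + 5) || 6*cnt_1 >= -15)); else branch requires ((!(cnt == 12)) ==> ((5*lim <= -3 ==> lim + (9/4)*q < 3) && ((lim + (3/4)*q > -11/4 <==> (7/3)*lim > 9*q - 22) || 18*q >= 39))) && (cnt == 12 ==> ((5*lim <= -3 ==> (5/2)*lim < -9/2) && (((3/2)*lim > -21/4 <==> (11/3)*lim < -8) || 12*lim >= -21))).
Before the if: ((cnt <= q - 11 && 2*q < 1) ==> (forall cnt_1. ((5*lim <= -3 ==> (3/4)*cnt_1 + lim < -15/4) && (((1/4)*cnt_1 + lim > -5 <==> (7/3)*lim > 3*cnt_1 + 5) || 6*cnt_1 >= -15)))) && ((!(cnt <= q - 11 && 2*q < 1)) ==> (((!(cnt == 12)) ==> ((5*lim <= -3 ==> lim + (9/4)*q < 3) && ((lim + (3/4)*q > -11/4 <==> (7/3)*lim > 9*q - 22) || 18*q >= 39))) && (cnt == 12 ==> ((5*lim <= -3 ==> (5/2)*lim < -9/2) && (((3/2)*lim > -21/4 <==> (11/3)*lim < -8) || 12*lim >= -21)))))
Answer: WP = ((cnt <= q - 11 && 2*q < 1) ==> (forall cnt_1. ((5*lim <= -3 ==> (3/4)*cnt_1 + lim < -15/4) && (((1/4)*cnt_1 + lim > -5 <==> (7/3)*lim > 3*cnt_1 + 5) || 6*cnt_1 >= -15)))) && ((!(cnt <= q - 11 && 2*q < 1)) ==> (((!(cnt == 12)) ==> ((5*lim <= -3 ==> lim + (9/4)*q < 3) && ((lim + (3/4)*q > -11/4 <==> (7/3)*lim > 9*q - 22) || 18*q >= 39))) && (cnt == 12 ==> ((5*lim <= -3 ==> (5/2)*lim < -9/2) && (((3/2)*lim > -21/4 <==> (11/3)*lim < -8) || 12*lim >= -21)))))


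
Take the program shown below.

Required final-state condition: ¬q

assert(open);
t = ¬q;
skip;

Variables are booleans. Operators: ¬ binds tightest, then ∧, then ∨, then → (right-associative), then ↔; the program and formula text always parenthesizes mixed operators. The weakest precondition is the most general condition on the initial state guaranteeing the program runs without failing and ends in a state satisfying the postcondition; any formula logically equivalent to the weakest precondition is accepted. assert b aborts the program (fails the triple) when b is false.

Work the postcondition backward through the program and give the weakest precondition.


Working backward. After the program, ¬q must hold.
Before skip: ¬q
Before t := ¬q: ¬q
Before assert open: open ∧ (¬q)
Answer: WP = open ∧ (¬q)


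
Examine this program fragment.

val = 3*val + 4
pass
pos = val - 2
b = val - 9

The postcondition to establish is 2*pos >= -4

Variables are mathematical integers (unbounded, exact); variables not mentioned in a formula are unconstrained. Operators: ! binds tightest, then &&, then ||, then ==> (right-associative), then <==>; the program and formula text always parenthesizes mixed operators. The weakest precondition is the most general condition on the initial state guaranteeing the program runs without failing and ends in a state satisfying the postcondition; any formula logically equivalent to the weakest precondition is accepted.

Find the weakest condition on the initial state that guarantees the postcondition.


Working backward. After the program, 2*pos >= -4 must hold.
Before b := val - 9: 2*pos >= -4
Before pos := val - 2: 2*val >= 0
Before skip: 2*val >= 0
Before val := 3*val + 4: 6*val >= -8
Answer: WP = 6*val >= -8


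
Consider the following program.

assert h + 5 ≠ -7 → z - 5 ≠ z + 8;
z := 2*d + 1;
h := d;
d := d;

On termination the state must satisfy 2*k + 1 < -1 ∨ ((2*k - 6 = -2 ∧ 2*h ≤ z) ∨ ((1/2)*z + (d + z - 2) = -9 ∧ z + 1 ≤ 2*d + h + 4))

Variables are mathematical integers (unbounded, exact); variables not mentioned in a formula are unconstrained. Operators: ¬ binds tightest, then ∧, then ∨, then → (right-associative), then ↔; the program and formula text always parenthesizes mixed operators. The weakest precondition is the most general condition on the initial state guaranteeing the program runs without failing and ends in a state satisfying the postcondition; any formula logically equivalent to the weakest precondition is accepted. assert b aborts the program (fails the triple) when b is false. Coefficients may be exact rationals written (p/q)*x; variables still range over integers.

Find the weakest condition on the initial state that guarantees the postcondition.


Working backward. After the program, the postcondition 2*k + 1 < -1 ∨ ((2*k - 6 = -2 ∧ 2*h ≤ z) ∨ ((1/2)*z + (d + z - 2) = -9 ∧ z + 1 ≤ 2*d + h + 4)) must hold; in canonical form it is 2*k < -2 ∨ (2*k = 4 ∧ 2*h ≤ z) ∨ (d + (3/2)*z = -7 ∧ z ≤ 2*d + h + 3).
Before d := d: 2*k < -2 ∨ (2*k = 4 ∧ 2*h ≤ z) ∨ (d + (3/2)*z = -7 ∧ z ≤ 2*d + h + 3)
Before h := d: 2*k < -2 ∨ (2*k = 4 ∧ 2*d ≤ z) ∨ (d + (3/2)*z = -7 ∧ z ≤ 3*d + 3)
Before z := 2*d + 1: 2*k < -2 ∨ 2*k = 4 ∨ (4*d = -17/2 ∧ d ≥ -2)
Before assert h + 5 ≠ -7 → z - 5 ≠ z + 8: 2*k < -2 ∨ 2*k = 4 ∨ (4*d = -17/2 ∧ d ≥ -2)
Answer: WP = 2*k < -2 ∨ 2*k = 4 ∨ (4*d = -17/2 ∧ d ≥ -2)


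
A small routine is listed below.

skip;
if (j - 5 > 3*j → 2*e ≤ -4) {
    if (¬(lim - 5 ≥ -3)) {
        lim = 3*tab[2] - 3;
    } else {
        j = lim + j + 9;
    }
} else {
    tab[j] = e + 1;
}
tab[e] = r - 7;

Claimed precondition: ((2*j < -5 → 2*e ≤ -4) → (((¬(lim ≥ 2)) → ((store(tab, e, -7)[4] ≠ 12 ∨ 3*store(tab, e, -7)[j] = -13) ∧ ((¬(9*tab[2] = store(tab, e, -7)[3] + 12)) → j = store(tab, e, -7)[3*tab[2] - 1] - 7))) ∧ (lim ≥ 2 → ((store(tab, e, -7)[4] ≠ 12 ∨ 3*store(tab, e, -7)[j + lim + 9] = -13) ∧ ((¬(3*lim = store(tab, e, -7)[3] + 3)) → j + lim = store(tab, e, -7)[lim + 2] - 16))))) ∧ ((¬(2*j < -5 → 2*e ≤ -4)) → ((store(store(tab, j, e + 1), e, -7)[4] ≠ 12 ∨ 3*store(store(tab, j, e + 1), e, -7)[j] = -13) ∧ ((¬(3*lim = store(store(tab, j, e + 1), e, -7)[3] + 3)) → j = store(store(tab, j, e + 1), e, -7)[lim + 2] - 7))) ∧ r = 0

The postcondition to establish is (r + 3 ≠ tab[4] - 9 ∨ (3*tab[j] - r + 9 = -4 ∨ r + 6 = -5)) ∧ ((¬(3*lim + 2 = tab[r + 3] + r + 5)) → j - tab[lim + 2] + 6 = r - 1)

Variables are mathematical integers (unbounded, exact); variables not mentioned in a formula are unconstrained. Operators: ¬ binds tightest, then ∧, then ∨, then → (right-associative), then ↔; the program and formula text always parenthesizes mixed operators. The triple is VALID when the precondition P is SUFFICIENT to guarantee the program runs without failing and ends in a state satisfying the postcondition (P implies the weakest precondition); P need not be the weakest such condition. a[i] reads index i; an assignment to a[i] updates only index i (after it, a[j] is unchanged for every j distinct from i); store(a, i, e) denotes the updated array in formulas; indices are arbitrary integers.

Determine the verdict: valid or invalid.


Working backward. After the program, the postcondition (r + 3 ≠ tab[4] - 9 ∨ (3*tab[j] - r + 9 = -4 ∨ r + 6 = -5)) ∧ ((¬(3*lim + 2 = tab[r + 3] + r + 5)) → j - tab[lim + 2] + 6 = r - 1) must hold; in canonical form it is (r ≠ tab[4] - 12 ∨ 3*tab[j] = r - 13 ∨ r = -11) ∧ ((¬(3*lim = tab[r + 3] + r + 3)) → j = tab[lim + 2] + r - 7).
Before tab[e] := r - 7: (r ≠ store(tab, e, r - 7)[4] - 12 ∨ 3*store(tab, e, r - 7)[j] = r - 13 ∨ r = -11) ∧ ((¬(3*lim = store(tab, e, r - 7)[r + 3] + r + 3)) → j = store(tab, e, r - 7)[lim + 2] + r - 7)
Then branch requires ((¬(lim ≥ 2)) → ((r ≠ store(tab, e, r - 7)[4] - 12 ∨ 3*store(tab, e, r - 7)[j] = r - 13 ∨ r = -11) ∧ ((¬(9*tab[2] = store(tab, e, r - 7)[r + 3] + r + 12)) → j = store(tab, e, r - 7)[3*tab[2] - 1] + r - 7))) ∧ (lim ≥ 2 → ((r ≠ store(tab, e, r - 7)[4] - 12 ∨ 3*store(tab, e, r - 7)[j + lim + 9] = r - 13 ∨ r = -11) ∧ ((¬(3*lim = store(tab, e, r - 7)[r + 3] + r + 3)) → j + lim = store(tab, e, r - 7)[lim + 2] + r - 16))); else branch requires (r ≠ store(store(tab, j, e + 1), e, r - 7)[4] - 12 ∨ 3*store(store(tab, j, e + 1), e, r - 7)[j] = r - 13 ∨ r = -11) ∧ ((¬(3*lim = store(store(tab, j, e + 1), e, r - 7)[r + 3] + r + 3)) → j = store(store(tab, j, e + 1), e, r - 7)[lim + 2] + r - 7).
Before the if: ((2*j < -5 → 2*e ≤ -4) → (((¬(lim ≥ 2)) → ((r ≠ store(tab, e, r - 7)[4] - 12 ∨ 3*store(tab, e, r - 7)[j] = r - 13 ∨ r = -11) ∧ ((¬(9*tab[2] = store(tab, e, r - 7)[r + 3] + r + 12)) → j = store(tab, e, r - 7)[3*tab[2] - 1] + r - 7))) ∧ (lim ≥ 2 → ((r ≠ store(tab, e, r - 7)[4] - 12 ∨ 3*store(tab, e, r - 7)[j + lim + 9] = r - 13 ∨ r = -11) ∧ ((¬(3*lim = store(tab, e, r - 7)[r + 3] + r + 3)) → j + lim = store(tab, e, r - 7)[lim + 2] + r - 16))))) ∧ ((¬(2*j < -5 → 2*e ≤ -4)) → ((r ≠ store(store(tab, j, e + 1), e, r - 7)[4] - 12 ∨ 3*store(store(tab, j, e + 1), e, r - 7)[j] = r - 13 ∨ r = -11) ∧ ((¬(3*lim = store(store(tab, j, e + 1), e, r - 7)[r + 3] + r + 3)) → j = store(store(tab, j, e + 1), e, r - 7)[lim + 2] + r - 7)))
Before skip: ((2*j < -5 → 2*e ≤ -4) → (((¬(lim ≥ 2)) → ((r ≠ store(tab, e, r - 7)[4] - 12 ∨ 3*store(tab, e, r - 7)[j] = r - 13 ∨ r = -11) ∧ ((¬(9*tab[2] = store(tab, e, r - 7)[r + 3] + r + 12)) → j = store(tab, e, r - 7)[3*tab[2] - 1] + r - 7))) ∧ (lim ≥ 2 → ((r ≠ store(tab, e, r - 7)[4] - 12 ∨ 3*store(tab, e, r - 7)[j + lim + 9] = r - 13 ∨ r = -11) ∧ ((¬(3*lim = store(tab, e, r - 7)[r + 3] + r + 3)) → j + lim = store(tab, e, r - 7)[lim + 2] + r - 16))))) ∧ ((¬(2*j < -5 → 2*e ≤ -4)) → ((r ≠ store(store(tab, j, e + 1), e, r - 7)[4] - 12 ∨ 3*store(store(tab, j, e + 1), e, r - 7)[j] = r - 13 ∨ r = -11) ∧ ((¬(3*lim = store(store(tab, j, e + 1), e, r - 7)[r + 3] + r + 3)) → j = store(store(tab, j, e + 1), e, r - 7)[lim + 2] + r - 7)))
The weakest precondition is ((2*j < -5 → 2*e ≤ -4) → (((¬(lim ≥ 2)) → ((r ≠ store(tab, e, r - 7)[4] - 12 ∨ 3*store(tab, e, r - 7)[j] = r - 13 ∨ r = -11) ∧ ((¬(9*tab[2] = store(tab, e, r - 7)[r + 3] + r + 12)) → j = store(tab, e, r - 7)[3*tab[2] - 1] + r - 7))) ∧ (lim ≥ 2 → ((r ≠ store(tab, e, r - 7)[4] - 12 ∨ 3*store(tab, e, r - 7)[j + lim + 9] = r - 13 ∨ r = -11) ∧ ((¬(3*lim = store(tab, e, r - 7)[r + 3] + r + 3)) → j + lim = store(tab, e, r - 7)[lim + 2] + r - 16))))) ∧ ((¬(2*j < -5 → 2*e ≤ -4)) → ((r ≠ store(store(tab, j, e + 1), e, r - 7)[4] - 12 ∨ 3*store(store(tab, j, e + 1), e, r - 7)[j] = r - 13 ∨ r = -11) ∧ ((¬(3*lim = store(store(tab, j, e + 1), e, r - 7)[r + 3] + r + 3)) → j = store(store(tab, j, e + 1), e, r - 7)[lim + 2] + r - 7))).
Check whether ((2*j < -5 → 2*e ≤ -4) → (((¬(lim ≥ 2)) → ((store(tab, e, -7)[4] ≠ 12 ∨ 3*store(tab, e, -7)[j] = -13) ∧ ((¬(9*tab[2] = store(tab, e, -7)[3] + 12)) → j = store(tab, e, -7)[3*tab[2] - 1] - 7))) ∧ (lim ≥ 2 → ((store(tab, e, -7)[4] ≠ 12 ∨ 3*store(tab, e, -7)[j + lim + 9] = -13) ∧ ((¬(3*lim = store(tab, e, -7)[3] + 3)) → j + lim = store(tab, e, -7)[lim + 2] - 16))))) ∧ ((¬(2*j < -5 → 2*e ≤ -4)) → ((store(store(tab, j, e + 1), e, -7)[4] ≠ 12 ∨ 3*store(store(tab, j, e + 1), e, -7)[j] = -13) ∧ ((¬(3*lim = store(store(tab, j, e + 1), e, -7)[3] + 3)) → j = store(store(tab, j, e + 1), e, -7)[lim + 2] - 7))) ∧ r = 0 implies it.
Every state satisfying the precondition satisfies the weakest precondition: the implication holds.
Answer: valid
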